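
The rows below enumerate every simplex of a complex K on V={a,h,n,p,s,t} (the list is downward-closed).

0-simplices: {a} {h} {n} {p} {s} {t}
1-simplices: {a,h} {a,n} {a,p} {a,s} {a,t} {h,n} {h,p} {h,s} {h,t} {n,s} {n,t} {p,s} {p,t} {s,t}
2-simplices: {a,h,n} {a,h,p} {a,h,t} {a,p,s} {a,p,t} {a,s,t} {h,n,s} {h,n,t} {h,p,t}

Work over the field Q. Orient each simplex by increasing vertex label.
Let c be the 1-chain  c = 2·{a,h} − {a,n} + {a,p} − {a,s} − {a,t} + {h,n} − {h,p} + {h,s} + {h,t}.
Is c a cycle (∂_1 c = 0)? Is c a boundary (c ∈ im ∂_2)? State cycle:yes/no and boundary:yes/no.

n_0=6 n_1=14 n_2=9  [Q]
∂1: piv[ah,an,ap,as,at] rk=5  ker:hn,hp,hs,ht,ns,nt,ps,pt,st
∂2: piv[ahn,ahp,aht,aps,apt,ast,hns,hnt] rk=8  ker:hpt
∂1c = 0
c vs im∂2: residual ≠ 0 ⇒ not boundary

cycle:yes boundary:no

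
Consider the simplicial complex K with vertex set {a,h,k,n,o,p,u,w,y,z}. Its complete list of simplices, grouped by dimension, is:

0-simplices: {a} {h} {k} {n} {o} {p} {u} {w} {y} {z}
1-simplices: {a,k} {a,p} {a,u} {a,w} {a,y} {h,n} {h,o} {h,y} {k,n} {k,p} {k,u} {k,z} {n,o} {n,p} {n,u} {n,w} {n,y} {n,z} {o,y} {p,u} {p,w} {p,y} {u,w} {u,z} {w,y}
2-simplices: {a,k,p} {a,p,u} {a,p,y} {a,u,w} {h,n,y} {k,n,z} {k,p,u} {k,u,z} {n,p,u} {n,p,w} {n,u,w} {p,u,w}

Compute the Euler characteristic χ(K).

χ(K)=-3

n_0=10 n_1=25 n_2=12
χ=+10−25+12=-3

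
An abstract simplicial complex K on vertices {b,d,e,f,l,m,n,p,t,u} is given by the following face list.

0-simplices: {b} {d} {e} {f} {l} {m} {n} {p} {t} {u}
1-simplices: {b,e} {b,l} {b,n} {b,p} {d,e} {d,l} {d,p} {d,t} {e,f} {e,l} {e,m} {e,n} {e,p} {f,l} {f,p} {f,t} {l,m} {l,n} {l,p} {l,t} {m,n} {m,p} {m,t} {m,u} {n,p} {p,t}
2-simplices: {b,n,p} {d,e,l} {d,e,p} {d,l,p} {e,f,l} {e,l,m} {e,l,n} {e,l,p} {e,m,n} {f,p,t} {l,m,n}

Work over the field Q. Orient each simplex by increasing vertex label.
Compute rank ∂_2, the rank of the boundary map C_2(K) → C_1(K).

n_0=10 n_1=26 n_2=11  [Q]
∂1: piv[be,bl,bn,bp,de,dt,ef,em,mu] rk=9  ker:dl,dp,el,en,ep,fl,fp,ft,lm,ln,lp,lt,mn,mp,mt,np,pt
∂2: piv[bnp,del,dep,dlp,efl,elm,eln,emn,fpt] rk=9  ker:elp,lmn
rk∂_2=9

rank∂_2=9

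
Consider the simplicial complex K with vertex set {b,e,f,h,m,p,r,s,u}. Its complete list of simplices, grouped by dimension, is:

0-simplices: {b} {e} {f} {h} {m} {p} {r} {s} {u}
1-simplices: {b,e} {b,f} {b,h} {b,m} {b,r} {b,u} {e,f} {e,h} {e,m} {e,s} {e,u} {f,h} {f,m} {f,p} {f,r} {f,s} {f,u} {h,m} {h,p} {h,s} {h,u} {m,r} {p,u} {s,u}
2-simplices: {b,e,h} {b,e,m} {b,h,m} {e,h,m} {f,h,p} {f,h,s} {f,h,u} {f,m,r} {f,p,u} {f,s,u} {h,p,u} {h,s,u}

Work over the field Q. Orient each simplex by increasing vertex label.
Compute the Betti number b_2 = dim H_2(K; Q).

b_2=3

n_0=9 n_1=24 n_2=12  [Q]
∂1: piv[be,bf,bh,bm,br,bu,es,fp] rk=8  ker:ef,eh,em,eu,fh,fm,fr,fs,fu,hm,hp,hs,hu,mr,pu,su
∂2: piv[beh,bem,bhm,fhp,fhs,fhu,fmr,fpu,fsu] rk=9  ker:ehm,hpu,hsu
b_2=(12−9)−0=3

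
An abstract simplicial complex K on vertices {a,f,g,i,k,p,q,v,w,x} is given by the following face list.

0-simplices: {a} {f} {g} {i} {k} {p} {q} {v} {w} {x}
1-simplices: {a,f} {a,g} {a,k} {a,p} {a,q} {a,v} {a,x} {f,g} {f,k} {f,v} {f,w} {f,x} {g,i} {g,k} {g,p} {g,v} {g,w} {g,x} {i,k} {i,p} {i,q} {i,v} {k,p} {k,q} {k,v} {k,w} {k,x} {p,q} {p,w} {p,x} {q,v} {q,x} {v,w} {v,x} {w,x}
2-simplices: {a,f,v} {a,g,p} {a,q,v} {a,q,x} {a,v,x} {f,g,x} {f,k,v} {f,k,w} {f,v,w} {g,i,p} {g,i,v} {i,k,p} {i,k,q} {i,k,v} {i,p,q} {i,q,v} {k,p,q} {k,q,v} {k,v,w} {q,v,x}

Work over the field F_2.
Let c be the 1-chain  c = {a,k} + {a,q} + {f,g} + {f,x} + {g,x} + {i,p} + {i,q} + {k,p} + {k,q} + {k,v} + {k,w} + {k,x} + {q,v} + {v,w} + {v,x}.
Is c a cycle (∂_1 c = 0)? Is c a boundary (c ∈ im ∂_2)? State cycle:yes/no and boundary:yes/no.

cycle:yes boundary:no

n_0=10 n_1=35 n_2=20  [Z2]
∂1: piv[af,ag,ak,ap,aq,av,ax,fw,gi] rk=9  ker:fg,fk,fv,fx,gk,gp,gv,gw,gx,ik,ip,iq,iv,kp,kq,kv,kw,kx,pq,pw,px,qv,qx,vw,vx,wx
∂2: piv[afv,agp,aqv,aqx,avx,fgx,fkv,fkw,fvw,gip,giv,ikp,ikq,ikv,ipq,iqv] rk=16  ker:kpq,kqv,kvw,qvx
∂1c = 0
c vs im∂2: residual ≠ 0 ⇒ not boundary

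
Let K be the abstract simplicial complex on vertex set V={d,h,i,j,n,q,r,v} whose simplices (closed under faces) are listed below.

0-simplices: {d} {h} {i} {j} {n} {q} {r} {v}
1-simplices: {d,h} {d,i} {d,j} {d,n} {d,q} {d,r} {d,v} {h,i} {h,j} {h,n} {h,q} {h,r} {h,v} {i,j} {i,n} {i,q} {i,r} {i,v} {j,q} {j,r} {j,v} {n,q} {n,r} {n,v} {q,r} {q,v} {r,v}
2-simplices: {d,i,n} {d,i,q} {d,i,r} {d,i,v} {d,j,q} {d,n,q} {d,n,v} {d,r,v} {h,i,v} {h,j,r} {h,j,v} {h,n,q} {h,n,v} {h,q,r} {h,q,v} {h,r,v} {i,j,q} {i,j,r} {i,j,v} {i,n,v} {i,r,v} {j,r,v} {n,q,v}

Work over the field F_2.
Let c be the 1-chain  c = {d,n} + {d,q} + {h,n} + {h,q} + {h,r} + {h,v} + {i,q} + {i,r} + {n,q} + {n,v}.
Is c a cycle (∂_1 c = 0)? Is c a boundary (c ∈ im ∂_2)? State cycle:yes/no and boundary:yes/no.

n_0=8 n_1=27 n_2=23  [Z2]
∂1: piv[dh,di,dj,dn,dq,dr,dv] rk=7  ker:hi,hj,hn,hq,hr,hv,ij,in,iq,ir,iv,jq,jr,jv,nq,nr,nv,qr,qv,rv
∂2: piv[din,diq,dir,div,djq,dnq,dnv,drv,hiv,hjr,hjv,hnq,hnv,hqr,hqv,hrv,ijq,ijr] rk=18  ker:ijv,inv,irv,jrv,nqv
∂1c = 0
c vs im∂2: reduces to 0 ⇒ boundary

cycle:yes boundary:yes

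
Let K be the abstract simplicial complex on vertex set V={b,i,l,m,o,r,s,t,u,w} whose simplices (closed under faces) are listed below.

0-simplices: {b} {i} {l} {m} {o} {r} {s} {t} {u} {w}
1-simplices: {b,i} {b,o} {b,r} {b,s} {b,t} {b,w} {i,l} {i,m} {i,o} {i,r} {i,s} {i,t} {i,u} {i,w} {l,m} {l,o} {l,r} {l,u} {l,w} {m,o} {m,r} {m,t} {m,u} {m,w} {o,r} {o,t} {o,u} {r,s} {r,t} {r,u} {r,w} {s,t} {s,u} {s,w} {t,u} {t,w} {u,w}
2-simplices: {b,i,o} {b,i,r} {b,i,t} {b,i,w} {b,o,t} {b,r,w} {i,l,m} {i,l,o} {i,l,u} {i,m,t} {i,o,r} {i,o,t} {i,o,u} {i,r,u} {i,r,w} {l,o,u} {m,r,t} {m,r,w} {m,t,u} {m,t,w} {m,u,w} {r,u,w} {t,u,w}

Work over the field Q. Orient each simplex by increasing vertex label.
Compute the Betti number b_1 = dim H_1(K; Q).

n_0=10 n_1=37 n_2=23  [Q]
∂1: piv[bi,bo,br,bs,bt,bw,il,im,iu] rk=9  ker:io,ir,is,it,iw,lm,lo,lr,lu,lw,mo,mr,mt,mu,mw,or,ot,ou,rs,rt,ru,rw,st,su,sw,tu,tw,uw
∂2: piv[bio,bir,bit,biw,bot,brw,ilm,ilo,ilu,imt,ior,iou,iru,mrt,mrw,mtu,mtw,muw,ruw] rk=19  ker:iot,irw,lou,tuw
b_1=(37−9)−19=9

b_1=9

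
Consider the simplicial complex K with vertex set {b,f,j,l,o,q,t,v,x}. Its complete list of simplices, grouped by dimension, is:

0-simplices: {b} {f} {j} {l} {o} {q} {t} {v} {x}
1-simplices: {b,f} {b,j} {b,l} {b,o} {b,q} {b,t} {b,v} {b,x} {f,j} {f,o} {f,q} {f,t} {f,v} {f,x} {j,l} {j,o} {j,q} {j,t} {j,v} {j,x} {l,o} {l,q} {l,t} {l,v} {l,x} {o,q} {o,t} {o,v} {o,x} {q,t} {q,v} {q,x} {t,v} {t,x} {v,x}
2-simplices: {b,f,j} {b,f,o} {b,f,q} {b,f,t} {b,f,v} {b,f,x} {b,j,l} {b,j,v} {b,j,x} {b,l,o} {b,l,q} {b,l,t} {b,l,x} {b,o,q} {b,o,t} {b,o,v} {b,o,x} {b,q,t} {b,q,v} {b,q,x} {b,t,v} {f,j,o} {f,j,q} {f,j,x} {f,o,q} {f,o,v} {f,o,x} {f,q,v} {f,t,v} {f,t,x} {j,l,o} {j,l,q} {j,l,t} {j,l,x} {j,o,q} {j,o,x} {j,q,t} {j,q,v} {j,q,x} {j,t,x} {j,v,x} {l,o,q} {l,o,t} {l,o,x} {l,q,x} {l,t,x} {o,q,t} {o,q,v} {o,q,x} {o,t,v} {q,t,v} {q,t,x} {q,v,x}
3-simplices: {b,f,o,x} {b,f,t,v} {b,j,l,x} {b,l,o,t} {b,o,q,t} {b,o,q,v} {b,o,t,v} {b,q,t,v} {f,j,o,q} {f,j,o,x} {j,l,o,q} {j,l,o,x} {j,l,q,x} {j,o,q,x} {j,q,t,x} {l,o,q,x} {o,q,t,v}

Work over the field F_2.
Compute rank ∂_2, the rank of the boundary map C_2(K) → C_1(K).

n_0=9 n_1=35 n_2=53 n_3=17  [Z2]
∂1: piv[bf,bj,bl,bo,bq,bt,bv,bx] rk=8  ker:fj,fo,fq,ft,fv,fx,jl,jo,jq,jt,jv,jx,lo,lq,lt,lv,lx,oq,ot,ov,ox,qt,qv,qx,tv,tx,vx
∂2: piv[bfj,bfo,bfq,bft,bfv,bfx,bjl,bjv,bjx,blo,blq,blt,blx,boq,bot,bov,box,bqt,bqv,bqx,btv,fjo,fjq,ftx,jlt,jvx] rk=26  ker:fjx,foq,fov,fox,fqv,ftv,jlo,jlq,jlx,joq,jox,jqt,jqv,jqx,jtx,loq,lot,lox,lqx,ltx,oqt,oqv,oqx,otv,qtv,qtx,qvx
∂3: piv[bfox,bftv,bjlx,blot,boqt,boqv,botv,bqtv,fjoq,fjox,jloq,jlox,jlqx,joqx,jqtx] rk=15  ker:loqx,oqtv
rk∂_2=26

rank∂_2=26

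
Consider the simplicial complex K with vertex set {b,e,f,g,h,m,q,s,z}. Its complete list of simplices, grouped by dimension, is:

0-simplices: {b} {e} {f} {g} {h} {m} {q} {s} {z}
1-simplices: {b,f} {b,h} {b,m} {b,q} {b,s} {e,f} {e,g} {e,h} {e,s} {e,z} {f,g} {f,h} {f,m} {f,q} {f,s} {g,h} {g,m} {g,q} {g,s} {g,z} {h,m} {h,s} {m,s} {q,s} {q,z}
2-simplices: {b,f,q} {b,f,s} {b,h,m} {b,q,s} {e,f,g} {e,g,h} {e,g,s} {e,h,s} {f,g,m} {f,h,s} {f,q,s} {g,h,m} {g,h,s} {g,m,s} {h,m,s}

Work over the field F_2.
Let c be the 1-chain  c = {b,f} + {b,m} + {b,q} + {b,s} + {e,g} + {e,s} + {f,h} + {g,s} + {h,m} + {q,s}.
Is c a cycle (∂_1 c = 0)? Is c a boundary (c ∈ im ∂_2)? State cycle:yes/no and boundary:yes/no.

n_0=9 n_1=25 n_2=15  [Z2]
∂1: piv[bf,bh,bm,bq,bs,ef,eg,ez] rk=8  ker:eh,es,fg,fh,fm,fq,fs,gh,gm,gq,gs,gz,hm,hs,ms,qs,qz
∂2: piv[bfq,bfs,bhm,bqs,efg,egh,egs,ehs,fgm,fhs,ghm,gms] rk=12  ker:fqs,ghs,hms
∂1c = 0
c vs im∂2: residual ≠ 0 ⇒ not boundary

cycle:yes boundary:no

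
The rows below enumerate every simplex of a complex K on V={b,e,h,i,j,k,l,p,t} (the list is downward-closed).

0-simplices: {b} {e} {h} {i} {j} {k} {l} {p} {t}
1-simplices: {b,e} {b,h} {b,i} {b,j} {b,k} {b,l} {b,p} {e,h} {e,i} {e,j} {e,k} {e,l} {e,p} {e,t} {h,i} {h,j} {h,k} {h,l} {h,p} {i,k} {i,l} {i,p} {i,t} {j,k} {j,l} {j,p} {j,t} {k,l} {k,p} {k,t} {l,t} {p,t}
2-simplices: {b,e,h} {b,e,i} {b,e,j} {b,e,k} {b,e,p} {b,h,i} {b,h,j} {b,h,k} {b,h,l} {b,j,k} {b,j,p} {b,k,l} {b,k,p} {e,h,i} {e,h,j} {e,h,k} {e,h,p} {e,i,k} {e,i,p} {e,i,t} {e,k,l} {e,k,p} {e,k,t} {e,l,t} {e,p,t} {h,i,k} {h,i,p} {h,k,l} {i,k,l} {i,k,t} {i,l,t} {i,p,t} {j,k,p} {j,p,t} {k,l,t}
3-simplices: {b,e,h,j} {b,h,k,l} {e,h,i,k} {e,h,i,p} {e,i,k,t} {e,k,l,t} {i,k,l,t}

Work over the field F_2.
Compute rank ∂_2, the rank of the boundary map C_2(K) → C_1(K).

rank∂_2=23

n_0=9 n_1=32 n_2=35 n_3=7  [Z2]
∂1: piv[be,bh,bi,bj,bk,bl,bp,et] rk=8  ker:eh,ei,ej,ek,el,ep,hi,hj,hk,hl,hp,ik,il,ip,it,jk,jl,jp,jt,kl,kp,kt,lt,pt
∂2: piv[beh,bei,bej,bek,bep,bhi,bhj,bhk,bhl,bjk,bjp,bkl,bkp,ehp,eik,eip,eit,ekl,ekt,elt,ept,ikl,jpt] rk=23  ker:ehi,ehj,ehk,ekp,hik,hip,hkl,ikt,ilt,ipt,jkp,klt
∂3: piv[behj,bhkl,ehik,ehip,eikt,eklt,iklt] rk=7
rk∂_2=23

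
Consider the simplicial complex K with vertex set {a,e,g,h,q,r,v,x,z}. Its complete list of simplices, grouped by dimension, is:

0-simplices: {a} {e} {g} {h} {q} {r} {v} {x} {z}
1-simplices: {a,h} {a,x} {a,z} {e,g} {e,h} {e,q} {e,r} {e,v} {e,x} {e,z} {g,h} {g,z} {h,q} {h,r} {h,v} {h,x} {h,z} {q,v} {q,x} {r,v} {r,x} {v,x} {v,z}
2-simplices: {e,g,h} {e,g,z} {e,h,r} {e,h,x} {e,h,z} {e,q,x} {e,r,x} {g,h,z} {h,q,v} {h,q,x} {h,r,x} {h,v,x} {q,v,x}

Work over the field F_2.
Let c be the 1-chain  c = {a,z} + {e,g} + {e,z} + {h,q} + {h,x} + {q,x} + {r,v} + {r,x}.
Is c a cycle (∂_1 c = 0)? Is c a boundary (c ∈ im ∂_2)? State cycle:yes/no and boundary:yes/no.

n_0=9 n_1=23 n_2=13  [Z2]
∂1: piv[ah,ax,az,eg,eh,eq,er,ev] rk=8  ker:ex,ez,gh,gz,hq,hr,hv,hx,hz,qv,qx,rv,rx,vx,vz
∂2: piv[egh,egz,ehr,ehx,ehz,eqx,erx,hqv,hqx,hvx] rk=10  ker:ghz,hrx,qvx
∂1c = {a} + {g} + {v} + {x}

cycle:no boundary:no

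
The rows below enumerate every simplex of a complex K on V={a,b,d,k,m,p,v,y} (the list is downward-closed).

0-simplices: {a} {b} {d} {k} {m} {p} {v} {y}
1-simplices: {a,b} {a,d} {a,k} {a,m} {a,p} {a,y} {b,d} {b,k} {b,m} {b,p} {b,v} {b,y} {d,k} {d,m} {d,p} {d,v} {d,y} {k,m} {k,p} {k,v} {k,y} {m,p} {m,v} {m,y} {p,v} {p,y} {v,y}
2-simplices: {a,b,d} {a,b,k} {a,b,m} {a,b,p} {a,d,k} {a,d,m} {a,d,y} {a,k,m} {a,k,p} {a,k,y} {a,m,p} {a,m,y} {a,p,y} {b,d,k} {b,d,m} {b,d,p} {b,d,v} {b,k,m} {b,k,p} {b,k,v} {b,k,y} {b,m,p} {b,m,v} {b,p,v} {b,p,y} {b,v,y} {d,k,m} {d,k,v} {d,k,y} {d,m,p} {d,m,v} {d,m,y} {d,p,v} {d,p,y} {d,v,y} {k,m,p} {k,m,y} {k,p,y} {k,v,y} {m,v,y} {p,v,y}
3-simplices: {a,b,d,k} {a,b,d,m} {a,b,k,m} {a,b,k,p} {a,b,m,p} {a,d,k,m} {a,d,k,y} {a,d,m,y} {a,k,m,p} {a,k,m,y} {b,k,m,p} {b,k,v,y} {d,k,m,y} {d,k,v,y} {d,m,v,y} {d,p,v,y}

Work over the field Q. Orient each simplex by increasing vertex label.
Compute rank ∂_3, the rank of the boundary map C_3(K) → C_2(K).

n_0=8 n_1=27 n_2=41 n_3=16  [Q]
∂1: piv[ab,ad,ak,am,ap,ay,bv] rk=7  ker:bd,bk,bm,bp,by,dk,dm,dp,dv,dy,km,kp,kv,ky,mp,mv,my,pv,py,vy
∂2: piv[abd,abk,abm,abp,adk,adm,ady,akm,akp,aky,amp,amy,apy,bdp,bdv,bkv,bky,bmv,bpv,bvy] rk=20  ker:bdk,bdm,bkm,bkp,bmp,bpy,dkm,dkv,dky,dmp,dmv,dmy,dpv,dpy,dvy,kmp,kmy,kpy,kvy,mvy,pvy
∂3: piv[abdk,abdm,abkm,abkp,abmp,adkm,adky,admy,akmp,akmy,bkvy,dkvy,dmvy,dpvy] rk=14  ker:bkmp,dkmy
rk∂_3=14

rank∂_3=14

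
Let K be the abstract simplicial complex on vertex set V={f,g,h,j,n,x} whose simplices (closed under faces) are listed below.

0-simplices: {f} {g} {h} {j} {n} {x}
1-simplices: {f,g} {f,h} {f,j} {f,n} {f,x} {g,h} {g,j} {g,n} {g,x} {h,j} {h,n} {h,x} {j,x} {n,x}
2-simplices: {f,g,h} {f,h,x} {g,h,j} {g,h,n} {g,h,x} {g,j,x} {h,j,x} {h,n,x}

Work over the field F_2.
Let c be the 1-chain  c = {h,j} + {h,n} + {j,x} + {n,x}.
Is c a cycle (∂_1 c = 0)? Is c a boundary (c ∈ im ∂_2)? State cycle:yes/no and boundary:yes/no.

n_0=6 n_1=14 n_2=8  [Z2]
∂1: piv[fg,fh,fj,fn,fx] rk=5  ker:gh,gj,gn,gx,hj,hn,hx,jx,nx
∂2: piv[fgh,fhx,ghj,ghn,ghx,gjx,hnx] rk=7  ker:hjx
∂1c = 0
c vs im∂2: reduces to 0 ⇒ boundary

cycle:yes boundary:yes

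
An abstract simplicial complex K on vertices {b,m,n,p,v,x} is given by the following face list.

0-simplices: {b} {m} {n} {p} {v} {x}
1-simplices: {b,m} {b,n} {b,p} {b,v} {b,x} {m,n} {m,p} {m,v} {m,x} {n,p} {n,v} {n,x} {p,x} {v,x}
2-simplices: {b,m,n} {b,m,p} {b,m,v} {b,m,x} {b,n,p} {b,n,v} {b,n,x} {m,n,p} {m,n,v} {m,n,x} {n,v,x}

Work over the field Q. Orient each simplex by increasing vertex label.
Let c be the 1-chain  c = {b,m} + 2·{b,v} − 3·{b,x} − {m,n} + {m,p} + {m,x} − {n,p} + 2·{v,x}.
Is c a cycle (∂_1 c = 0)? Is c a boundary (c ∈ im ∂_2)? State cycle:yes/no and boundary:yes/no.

n_0=6 n_1=14 n_2=11  [Q]
∂1: piv[bm,bn,bp,bv,bx] rk=5  ker:mn,mp,mv,mx,np,nv,nx,px,vx
∂2: piv[bmn,bmp,bmv,bmx,bnp,bnv,bnx,nvx] rk=8  ker:mnp,mnv,mnx
∂1c = 0
c vs im∂2: reduces to 0 ⇒ boundary

cycle:yes boundary:yes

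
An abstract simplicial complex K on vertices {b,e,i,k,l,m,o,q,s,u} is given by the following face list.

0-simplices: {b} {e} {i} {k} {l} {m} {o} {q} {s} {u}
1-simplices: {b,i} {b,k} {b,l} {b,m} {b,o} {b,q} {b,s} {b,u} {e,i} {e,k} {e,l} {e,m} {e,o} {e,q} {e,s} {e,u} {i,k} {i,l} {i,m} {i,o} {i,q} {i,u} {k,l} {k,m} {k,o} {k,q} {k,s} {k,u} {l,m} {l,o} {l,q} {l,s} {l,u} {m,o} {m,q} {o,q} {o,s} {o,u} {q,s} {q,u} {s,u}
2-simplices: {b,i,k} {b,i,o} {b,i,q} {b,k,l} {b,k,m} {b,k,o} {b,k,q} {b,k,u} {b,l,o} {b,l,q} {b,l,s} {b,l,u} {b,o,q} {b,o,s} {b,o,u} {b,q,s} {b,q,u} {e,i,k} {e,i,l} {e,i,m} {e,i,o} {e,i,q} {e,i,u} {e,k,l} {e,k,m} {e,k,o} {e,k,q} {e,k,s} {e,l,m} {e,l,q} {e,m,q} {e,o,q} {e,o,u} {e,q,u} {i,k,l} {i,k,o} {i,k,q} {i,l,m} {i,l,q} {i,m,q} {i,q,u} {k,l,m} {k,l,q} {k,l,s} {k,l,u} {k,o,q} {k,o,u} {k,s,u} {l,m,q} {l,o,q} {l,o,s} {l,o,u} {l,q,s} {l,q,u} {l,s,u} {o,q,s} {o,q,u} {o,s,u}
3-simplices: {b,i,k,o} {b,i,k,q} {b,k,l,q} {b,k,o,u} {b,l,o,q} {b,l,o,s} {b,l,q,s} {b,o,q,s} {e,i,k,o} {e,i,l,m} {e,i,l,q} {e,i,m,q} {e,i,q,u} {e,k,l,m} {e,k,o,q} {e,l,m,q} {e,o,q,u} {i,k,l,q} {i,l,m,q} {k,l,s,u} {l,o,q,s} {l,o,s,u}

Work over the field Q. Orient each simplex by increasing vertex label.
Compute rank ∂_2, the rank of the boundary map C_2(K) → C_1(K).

n_0=10 n_1=41 n_2=58 n_3=22  [Q]
∂1: piv[bi,bk,bl,bm,bo,bq,bs,bu,ei] rk=9  ker:ek,el,em,eo,eq,es,eu,ik,il,im,io,iq,iu,kl,km,ko,kq,ks,ku,lm,lo,lq,ls,lu,mo,mq,oq,os,ou,qs,qu,su
∂2: piv[bik,bio,biq,bkl,bkm,bko,bkq,bku,blo,blq,bls,blu,boq,bos,bou,bqs,bqu,eik,eil,eim,eio,eiq,eiu,ekl,ekm,eks,elm,emq,eou,kls,ksu] rk=31  ker:eko,ekq,elq,eoq,equ,ikl,iko,ikq,ilm,ilq,imq,iqu,klm,klq,klu,koq,kou,lmq,loq,los,lou,lqs,lqu,lsu,oqs,oqu,osu
∂3: piv[biko,bikq,bklq,bkou,bloq,blos,blqs,boqs,eiko,eilm,eilq,eimq,eiqu,eklm,ekoq,elmq,eoqu,iklq,klsu,losu] rk=20  ker:ilmq,loqs
rk∂_2=31

rank∂_2=31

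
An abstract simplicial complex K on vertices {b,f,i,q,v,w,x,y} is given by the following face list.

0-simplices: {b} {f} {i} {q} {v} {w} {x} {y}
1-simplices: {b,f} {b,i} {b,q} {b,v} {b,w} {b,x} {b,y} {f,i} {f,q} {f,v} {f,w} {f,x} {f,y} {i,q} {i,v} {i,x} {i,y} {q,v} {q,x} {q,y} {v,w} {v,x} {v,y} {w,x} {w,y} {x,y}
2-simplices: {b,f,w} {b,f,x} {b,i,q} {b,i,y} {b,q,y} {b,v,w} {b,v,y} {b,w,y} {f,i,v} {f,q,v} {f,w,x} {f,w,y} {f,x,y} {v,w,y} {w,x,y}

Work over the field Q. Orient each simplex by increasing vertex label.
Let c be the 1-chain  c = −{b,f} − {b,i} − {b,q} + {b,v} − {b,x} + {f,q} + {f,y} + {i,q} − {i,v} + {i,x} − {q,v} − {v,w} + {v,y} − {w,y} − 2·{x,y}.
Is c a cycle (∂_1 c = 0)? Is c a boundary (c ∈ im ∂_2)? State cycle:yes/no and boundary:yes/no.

cycle:no boundary:no

n_0=8 n_1=26 n_2=15  [Q]
∂1: piv[bf,bi,bq,bv,bw,bx,by] rk=7  ker:fi,fq,fv,fw,fx,fy,iq,iv,ix,iy,qv,qx,qy,vw,vx,vy,wx,wy,xy
∂2: piv[bfw,bfx,biq,biy,bqy,bvw,bvy,bwy,fiv,fqv,fwx,fwy,fxy] rk=13  ker:vwy,wxy
∂1c = 3·{b} − 3·{f} − 2·{i} + 2·{q} − {v} + 2·{x} − {y}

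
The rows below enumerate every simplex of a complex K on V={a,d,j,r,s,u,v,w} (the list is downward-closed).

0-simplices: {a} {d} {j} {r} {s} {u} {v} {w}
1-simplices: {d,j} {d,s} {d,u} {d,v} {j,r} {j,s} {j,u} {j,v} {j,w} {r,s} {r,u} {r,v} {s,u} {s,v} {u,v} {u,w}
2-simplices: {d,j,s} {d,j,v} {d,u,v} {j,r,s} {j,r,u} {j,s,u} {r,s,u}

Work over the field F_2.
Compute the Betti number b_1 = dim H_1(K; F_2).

b_1=4

n_0=8 n_1=16 n_2=7  [Z2]
∂1: piv[dj,ds,du,dv,jr,jw] rk=6  ker:js,ju,jv,rs,ru,rv,su,sv,uv,uw
∂2: piv[djs,djv,duv,jrs,jru,jsu] rk=6  ker:rsu
b_1=(16−6)−6=4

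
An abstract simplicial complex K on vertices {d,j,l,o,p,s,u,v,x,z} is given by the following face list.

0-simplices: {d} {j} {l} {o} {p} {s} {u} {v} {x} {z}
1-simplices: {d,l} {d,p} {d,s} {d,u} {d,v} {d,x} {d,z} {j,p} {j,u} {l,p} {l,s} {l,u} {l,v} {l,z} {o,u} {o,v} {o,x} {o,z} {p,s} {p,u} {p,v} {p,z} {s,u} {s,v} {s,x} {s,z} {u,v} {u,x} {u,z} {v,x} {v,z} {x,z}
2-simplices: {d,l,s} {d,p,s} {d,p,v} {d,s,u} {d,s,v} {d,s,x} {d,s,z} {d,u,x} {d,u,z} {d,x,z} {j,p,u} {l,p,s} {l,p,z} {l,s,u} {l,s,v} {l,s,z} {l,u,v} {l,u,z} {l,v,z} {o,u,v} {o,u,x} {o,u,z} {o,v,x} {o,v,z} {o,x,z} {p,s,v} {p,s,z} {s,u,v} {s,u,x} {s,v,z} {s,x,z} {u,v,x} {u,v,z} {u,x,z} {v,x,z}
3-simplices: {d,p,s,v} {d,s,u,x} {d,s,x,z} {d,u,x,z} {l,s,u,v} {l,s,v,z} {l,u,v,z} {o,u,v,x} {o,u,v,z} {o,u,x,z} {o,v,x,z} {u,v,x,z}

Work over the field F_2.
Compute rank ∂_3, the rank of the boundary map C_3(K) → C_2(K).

rank∂_3=11

n_0=10 n_1=32 n_2=35 n_3=12  [Z2]
∂1: piv[dl,dp,ds,du,dv,dx,dz,jp,ou] rk=9  ker:ju,lp,ls,lu,lv,lz,ov,ox,oz,ps,pu,pv,pz,su,sv,sx,sz,uv,ux,uz,vx,vz,xz
∂2: piv[dls,dps,dpv,dsu,dsv,dsx,dsz,dux,duz,dxz,jpu,lps,lpz,lsu,lsv,lsz,luv,lvz,ouv,oux,ouz,ovx] rk=22  ker:luz,ovz,oxz,psv,psz,suv,sux,svz,sxz,uvx,uvz,uxz,vxz
∂3: piv[dpsv,dsux,dsxz,duxz,lsuv,lsvz,luvz,ouvx,ouvz,ouxz,ovxz] rk=11  ker:uvxz
rk∂_3=11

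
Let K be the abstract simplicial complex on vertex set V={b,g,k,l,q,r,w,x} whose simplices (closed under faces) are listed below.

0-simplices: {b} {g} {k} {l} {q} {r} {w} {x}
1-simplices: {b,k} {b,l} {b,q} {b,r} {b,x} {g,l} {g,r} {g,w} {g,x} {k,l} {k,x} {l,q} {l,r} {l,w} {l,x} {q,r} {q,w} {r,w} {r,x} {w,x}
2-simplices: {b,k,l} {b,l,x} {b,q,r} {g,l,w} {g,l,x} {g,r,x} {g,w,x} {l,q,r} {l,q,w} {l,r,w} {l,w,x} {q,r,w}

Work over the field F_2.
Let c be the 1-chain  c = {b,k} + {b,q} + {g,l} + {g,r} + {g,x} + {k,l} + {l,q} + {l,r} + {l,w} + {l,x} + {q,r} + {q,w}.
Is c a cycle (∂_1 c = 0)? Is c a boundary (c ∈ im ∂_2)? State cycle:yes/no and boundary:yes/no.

n_0=8 n_1=20 n_2=12  [Z2]
∂1: piv[bk,bl,bq,br,bx,gl,gw] rk=7  ker:gr,gx,kl,kx,lq,lr,lw,lx,qr,qw,rw,rx,wx
∂2: piv[bkl,blx,bqr,glw,glx,grx,gwx,lqr,lqw,lrw] rk=10  ker:lwx,qrw
∂1c = {g} + {r}

cycle:no boundary:no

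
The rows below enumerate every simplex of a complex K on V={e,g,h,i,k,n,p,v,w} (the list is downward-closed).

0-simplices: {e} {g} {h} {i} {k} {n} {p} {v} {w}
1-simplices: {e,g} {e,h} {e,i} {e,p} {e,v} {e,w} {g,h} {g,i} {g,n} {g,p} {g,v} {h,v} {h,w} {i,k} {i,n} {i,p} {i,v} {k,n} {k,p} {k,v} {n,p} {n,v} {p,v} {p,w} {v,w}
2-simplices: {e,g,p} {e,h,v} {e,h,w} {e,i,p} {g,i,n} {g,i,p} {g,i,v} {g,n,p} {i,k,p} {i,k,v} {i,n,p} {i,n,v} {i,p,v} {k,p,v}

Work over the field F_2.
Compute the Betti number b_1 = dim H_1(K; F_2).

b_1=5

n_0=9 n_1=25 n_2=14  [Z2]
∂1: piv[eg,eh,ei,ep,ev,ew,gn,ik] rk=8  ker:gh,gi,gp,gv,hv,hw,in,ip,iv,kn,kp,kv,np,nv,pv,pw,vw
∂2: piv[egp,ehv,ehw,eip,gin,gip,giv,gnp,ikp,ikv,inv,ipv] rk=12  ker:inp,kpv
b_1=(25−8)−12=5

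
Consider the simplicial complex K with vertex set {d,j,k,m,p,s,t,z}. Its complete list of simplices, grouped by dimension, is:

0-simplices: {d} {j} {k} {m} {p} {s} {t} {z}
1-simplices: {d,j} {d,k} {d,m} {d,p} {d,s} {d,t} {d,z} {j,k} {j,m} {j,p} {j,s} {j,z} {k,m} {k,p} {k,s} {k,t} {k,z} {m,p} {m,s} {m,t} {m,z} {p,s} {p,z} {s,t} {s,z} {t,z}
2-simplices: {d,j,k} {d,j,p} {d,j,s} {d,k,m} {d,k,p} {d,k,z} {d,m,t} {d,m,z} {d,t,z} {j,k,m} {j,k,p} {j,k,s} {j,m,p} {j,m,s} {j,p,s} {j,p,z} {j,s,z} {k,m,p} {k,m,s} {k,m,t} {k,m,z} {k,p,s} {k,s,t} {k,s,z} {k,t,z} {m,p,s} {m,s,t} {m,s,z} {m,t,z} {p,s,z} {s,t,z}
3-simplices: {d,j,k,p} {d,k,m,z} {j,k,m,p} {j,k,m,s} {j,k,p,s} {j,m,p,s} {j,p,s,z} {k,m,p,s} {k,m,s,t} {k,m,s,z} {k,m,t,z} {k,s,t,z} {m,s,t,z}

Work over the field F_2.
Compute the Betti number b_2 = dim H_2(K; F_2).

b_2=1

n_0=8 n_1=26 n_2=31 n_3=13  [Z2]
∂1: piv[dj,dk,dm,dp,ds,dt,dz] rk=7  ker:jk,jm,jp,js,jz,km,kp,ks,kt,kz,mp,ms,mt,mz,ps,pz,st,sz,tz
∂2: piv[djk,djp,djs,dkm,dkp,dkz,dmt,dmz,dtz,jkm,jks,jmp,jms,jps,jpz,jsz,kmt,kst,ksz] rk=19  ker:jkp,kmp,kms,kmz,kps,ktz,mps,mst,msz,mtz,psz,stz
∂3: piv[djkp,dkmz,jkmp,jkms,jkps,jmps,jpsz,kmst,kmsz,kmtz,kstz] rk=11  ker:kmps,mstz
b_2=(31−19)−11=1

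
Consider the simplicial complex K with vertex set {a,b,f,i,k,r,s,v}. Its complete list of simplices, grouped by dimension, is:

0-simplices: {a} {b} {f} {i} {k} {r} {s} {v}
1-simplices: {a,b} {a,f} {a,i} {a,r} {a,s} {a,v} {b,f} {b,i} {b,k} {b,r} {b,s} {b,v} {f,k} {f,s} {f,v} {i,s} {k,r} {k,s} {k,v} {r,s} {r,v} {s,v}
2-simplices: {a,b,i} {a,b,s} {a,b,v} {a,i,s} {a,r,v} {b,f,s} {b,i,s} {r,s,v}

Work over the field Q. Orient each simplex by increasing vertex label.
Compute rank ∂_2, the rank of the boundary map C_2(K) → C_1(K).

rank∂_2=7

n_0=8 n_1=22 n_2=8  [Q]
∂1: piv[ab,af,ai,ar,as,av,bk] rk=7  ker:bf,bi,br,bs,bv,fk,fs,fv,is,kr,ks,kv,rs,rv,sv
∂2: piv[abi,abs,abv,ais,arv,bfs,rsv] rk=7  ker:bis
rk∂_2=7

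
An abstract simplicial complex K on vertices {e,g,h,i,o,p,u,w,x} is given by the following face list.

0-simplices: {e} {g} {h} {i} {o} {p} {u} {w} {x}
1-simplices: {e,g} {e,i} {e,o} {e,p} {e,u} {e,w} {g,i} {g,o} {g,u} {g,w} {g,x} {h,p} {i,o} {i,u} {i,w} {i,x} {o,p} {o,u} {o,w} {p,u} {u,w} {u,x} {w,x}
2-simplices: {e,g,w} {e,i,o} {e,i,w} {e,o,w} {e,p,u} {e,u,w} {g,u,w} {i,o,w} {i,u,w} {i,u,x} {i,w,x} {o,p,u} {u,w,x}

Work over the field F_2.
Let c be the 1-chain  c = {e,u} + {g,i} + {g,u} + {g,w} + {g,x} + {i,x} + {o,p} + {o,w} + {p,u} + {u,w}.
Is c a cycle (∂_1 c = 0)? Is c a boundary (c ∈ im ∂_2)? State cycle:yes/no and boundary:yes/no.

n_0=9 n_1=23 n_2=13  [Z2]
∂1: piv[eg,ei,eo,ep,eu,ew,gx,hp] rk=8  ker:gi,go,gu,gw,io,iu,iw,ix,op,ou,ow,pu,uw,ux,wx
∂2: piv[egw,eio,eiw,eow,epu,euw,guw,iuw,iux,iwx,opu] rk=11  ker:iow,uwx
∂1c = {e} + {w}

cycle:no boundary:no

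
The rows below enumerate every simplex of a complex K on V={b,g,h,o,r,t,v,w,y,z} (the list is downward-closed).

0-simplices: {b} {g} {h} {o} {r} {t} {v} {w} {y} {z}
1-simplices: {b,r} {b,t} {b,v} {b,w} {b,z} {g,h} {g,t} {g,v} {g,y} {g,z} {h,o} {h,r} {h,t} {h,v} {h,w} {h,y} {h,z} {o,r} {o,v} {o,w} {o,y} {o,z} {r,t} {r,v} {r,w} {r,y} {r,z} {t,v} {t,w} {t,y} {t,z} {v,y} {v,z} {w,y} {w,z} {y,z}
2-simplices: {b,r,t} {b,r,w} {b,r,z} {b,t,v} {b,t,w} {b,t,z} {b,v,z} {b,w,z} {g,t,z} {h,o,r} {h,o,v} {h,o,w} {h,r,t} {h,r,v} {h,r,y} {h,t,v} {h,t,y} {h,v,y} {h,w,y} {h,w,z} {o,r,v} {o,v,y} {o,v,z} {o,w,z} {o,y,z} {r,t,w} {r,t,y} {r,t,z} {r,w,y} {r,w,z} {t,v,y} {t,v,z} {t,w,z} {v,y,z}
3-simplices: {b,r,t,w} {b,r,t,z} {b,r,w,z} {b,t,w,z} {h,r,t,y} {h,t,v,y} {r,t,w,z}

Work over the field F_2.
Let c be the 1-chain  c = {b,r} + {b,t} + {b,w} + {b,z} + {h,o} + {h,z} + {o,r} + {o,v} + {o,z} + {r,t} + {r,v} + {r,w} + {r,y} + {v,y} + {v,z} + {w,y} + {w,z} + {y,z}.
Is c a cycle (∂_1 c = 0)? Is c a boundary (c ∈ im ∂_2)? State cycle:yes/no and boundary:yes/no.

cycle:yes boundary:yes

n_0=10 n_1=36 n_2=34 n_3=7  [Z2]
∂1: piv[br,bt,bv,bw,bz,gh,gt,gy,ho] rk=9  ker:gv,gz,hr,ht,hv,hw,hy,hz,or,ov,ow,oy,oz,rt,rv,rw,ry,rz,tv,tw,ty,tz,vy,vz,wy,wz,yz
∂2: piv[brt,brw,brz,btv,btw,btz,bvz,bwz,gtz,hor,hov,how,hrt,hrv,hry,htv,hty,hvy,hwy,hwz,ovy,ovz,owz,oyz] rk=24  ker:orv,rtw,rty,rtz,rwy,rwz,tvy,tvz,twz,vyz
∂3: piv[brtw,brtz,brwz,btwz,hrty,htvy] rk=6  ker:rtwz
∂1c = 0
c vs im∂2: reduces to 0 ⇒ boundary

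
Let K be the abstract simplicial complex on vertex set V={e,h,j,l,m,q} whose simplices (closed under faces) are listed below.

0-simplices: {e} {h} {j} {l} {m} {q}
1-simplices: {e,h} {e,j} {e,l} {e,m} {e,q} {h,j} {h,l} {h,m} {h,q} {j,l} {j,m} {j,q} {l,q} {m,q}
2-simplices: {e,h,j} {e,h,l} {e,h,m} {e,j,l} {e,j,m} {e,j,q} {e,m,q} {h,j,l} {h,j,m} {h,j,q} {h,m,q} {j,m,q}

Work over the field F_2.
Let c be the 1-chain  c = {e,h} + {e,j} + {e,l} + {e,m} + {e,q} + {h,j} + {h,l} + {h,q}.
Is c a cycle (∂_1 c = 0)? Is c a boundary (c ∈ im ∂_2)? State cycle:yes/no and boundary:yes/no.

n_0=6 n_1=14 n_2=12  [Z2]
∂1: piv[eh,ej,el,em,eq] rk=5  ker:hj,hl,hm,hq,jl,jm,jq,lq,mq
∂2: piv[ehj,ehl,ehm,ejl,ejm,ejq,emq,hjq] rk=8  ker:hjl,hjm,hmq,jmq
∂1c = {e} + {m}

cycle:no boundary:no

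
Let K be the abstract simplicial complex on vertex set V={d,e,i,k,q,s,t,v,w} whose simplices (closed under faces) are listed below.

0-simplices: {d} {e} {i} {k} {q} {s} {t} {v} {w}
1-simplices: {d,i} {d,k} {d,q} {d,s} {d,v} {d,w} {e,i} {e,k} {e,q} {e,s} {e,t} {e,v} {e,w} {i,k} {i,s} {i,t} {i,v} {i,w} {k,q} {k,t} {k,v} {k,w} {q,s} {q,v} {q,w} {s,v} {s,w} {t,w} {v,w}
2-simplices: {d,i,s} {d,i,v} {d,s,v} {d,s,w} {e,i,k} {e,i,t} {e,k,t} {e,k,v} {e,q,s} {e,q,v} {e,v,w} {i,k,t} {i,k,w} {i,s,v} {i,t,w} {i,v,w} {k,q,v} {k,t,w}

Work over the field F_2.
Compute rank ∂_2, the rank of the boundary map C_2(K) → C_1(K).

n_0=9 n_1=29 n_2=18  [Z2]
∂1: piv[di,dk,dq,ds,dv,dw,ei,et] rk=8  ker:ek,eq,es,ev,ew,ik,is,it,iv,iw,kq,kt,kv,kw,qs,qv,qw,sv,sw,tw,vw
∂2: piv[dis,div,dsv,dsw,eik,eit,ekt,ekv,eqs,eqv,evw,ikw,itw,ivw,kqv] rk=15  ker:ikt,isv,ktw
rk∂_2=15

rank∂_2=15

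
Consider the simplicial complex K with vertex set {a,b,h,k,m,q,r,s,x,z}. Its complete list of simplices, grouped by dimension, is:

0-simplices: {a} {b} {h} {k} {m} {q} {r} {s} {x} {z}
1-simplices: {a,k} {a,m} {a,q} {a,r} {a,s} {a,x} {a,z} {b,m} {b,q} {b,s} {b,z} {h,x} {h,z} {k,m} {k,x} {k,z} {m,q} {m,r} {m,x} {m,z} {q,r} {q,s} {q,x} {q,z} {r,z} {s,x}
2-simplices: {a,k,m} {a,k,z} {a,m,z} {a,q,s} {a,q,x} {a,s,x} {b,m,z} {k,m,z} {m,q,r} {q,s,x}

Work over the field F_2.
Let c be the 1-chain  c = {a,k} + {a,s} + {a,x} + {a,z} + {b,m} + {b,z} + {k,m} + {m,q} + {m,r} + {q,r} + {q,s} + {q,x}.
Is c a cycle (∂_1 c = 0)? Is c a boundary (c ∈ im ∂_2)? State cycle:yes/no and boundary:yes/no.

n_0=10 n_1=26 n_2=10  [Z2]
∂1: piv[ak,am,aq,ar,as,ax,az,bm,hx] rk=9  ker:bq,bs,bz,hz,km,kx,kz,mq,mr,mx,mz,qr,qs,qx,qz,rz,sx
∂2: piv[akm,akz,amz,aqs,aqx,asx,bmz,mqr] rk=8  ker:kmz,qsx
∂1c = 0
c vs im∂2: reduces to 0 ⇒ boundary

cycle:yes boundary:yes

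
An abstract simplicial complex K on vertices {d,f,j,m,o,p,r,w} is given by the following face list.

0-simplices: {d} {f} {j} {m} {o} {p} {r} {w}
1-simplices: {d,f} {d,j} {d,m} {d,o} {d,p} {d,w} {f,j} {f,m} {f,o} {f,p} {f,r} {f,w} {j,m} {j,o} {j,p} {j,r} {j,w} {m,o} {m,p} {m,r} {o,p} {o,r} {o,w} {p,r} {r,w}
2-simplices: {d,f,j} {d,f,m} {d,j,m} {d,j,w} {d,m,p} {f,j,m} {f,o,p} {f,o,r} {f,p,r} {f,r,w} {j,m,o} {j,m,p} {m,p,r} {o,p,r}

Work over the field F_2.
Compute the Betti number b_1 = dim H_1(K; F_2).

b_1=6

n_0=8 n_1=25 n_2=14  [Z2]
∂1: piv[df,dj,dm,do,dp,dw,fr] rk=7  ker:fj,fm,fo,fp,fw,jm,jo,jp,jr,jw,mo,mp,mr,op,or,ow,pr,rw
∂2: piv[dfj,dfm,djm,djw,dmp,fop,for,fpr,frw,jmo,jmp,mpr] rk=12  ker:fjm,opr
b_1=(25−7)−12=6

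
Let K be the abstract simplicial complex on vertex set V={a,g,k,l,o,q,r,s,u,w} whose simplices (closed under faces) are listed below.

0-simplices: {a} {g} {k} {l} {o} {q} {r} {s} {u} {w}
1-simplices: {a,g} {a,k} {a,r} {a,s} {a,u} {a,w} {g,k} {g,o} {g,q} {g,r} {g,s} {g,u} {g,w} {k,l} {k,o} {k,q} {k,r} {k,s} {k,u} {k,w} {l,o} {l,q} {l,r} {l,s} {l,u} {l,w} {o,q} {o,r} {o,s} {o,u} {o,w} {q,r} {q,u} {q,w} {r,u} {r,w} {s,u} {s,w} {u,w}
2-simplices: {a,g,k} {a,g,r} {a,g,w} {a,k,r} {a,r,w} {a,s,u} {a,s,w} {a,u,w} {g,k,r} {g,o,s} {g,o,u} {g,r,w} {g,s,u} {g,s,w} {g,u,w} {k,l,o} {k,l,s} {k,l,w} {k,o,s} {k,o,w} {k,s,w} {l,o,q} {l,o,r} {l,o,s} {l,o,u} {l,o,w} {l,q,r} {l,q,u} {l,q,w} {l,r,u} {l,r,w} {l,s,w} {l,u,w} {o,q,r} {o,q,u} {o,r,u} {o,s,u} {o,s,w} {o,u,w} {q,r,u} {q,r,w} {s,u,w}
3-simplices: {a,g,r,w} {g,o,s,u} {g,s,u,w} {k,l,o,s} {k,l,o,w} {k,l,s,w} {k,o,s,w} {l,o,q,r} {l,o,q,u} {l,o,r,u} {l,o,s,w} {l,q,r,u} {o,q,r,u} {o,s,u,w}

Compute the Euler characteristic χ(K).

n_0=10 n_1=39 n_2=42 n_3=14
χ=+10−39+42−14=-1

χ(K)=-1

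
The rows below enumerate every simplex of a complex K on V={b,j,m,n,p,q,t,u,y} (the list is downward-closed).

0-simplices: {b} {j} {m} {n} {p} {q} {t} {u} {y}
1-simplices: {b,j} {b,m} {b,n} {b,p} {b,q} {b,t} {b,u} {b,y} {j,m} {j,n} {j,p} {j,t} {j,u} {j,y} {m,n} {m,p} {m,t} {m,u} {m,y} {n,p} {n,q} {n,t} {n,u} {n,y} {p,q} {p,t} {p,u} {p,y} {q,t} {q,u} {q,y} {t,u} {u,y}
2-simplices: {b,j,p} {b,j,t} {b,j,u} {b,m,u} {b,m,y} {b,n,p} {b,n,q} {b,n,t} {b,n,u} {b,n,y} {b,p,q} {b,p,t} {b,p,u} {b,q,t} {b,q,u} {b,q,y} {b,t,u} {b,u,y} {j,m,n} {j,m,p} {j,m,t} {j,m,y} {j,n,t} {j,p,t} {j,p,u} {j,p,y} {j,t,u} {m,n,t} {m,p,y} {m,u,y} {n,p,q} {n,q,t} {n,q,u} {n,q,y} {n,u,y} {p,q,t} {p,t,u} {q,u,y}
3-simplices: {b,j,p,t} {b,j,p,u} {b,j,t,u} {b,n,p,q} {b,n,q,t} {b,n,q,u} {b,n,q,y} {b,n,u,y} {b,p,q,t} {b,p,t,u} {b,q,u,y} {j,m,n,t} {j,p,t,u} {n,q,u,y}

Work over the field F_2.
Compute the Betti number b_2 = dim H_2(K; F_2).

n_0=9 n_1=33 n_2=38 n_3=14  [Z2]
∂1: piv[bj,bm,bn,bp,bq,bt,bu,by] rk=8  ker:jm,jn,jp,jt,ju,jy,mn,mp,mt,mu,my,np,nq,nt,nu,ny,pq,pt,pu,py,qt,qu,qy,tu,uy
∂2: piv[bjp,bjt,bju,bmu,bmy,bnp,bnq,bnt,bnu,bny,bpq,bpt,bpu,bqt,bqu,bqy,btu,buy,jmn,jmp,jmt,jmy,jnt,jpy] rk=24  ker:jpt,jpu,jtu,mnt,mpy,muy,npq,nqt,nqu,nqy,nuy,pqt,ptu,quy
∂3: piv[bjpt,bjpu,bjtu,bnpq,bnqt,bnqu,bnqy,bnuy,bpqt,bptu,bquy,jmnt] rk=12  ker:jptu,nquy
b_2=(38−24)−12=2

b_2=2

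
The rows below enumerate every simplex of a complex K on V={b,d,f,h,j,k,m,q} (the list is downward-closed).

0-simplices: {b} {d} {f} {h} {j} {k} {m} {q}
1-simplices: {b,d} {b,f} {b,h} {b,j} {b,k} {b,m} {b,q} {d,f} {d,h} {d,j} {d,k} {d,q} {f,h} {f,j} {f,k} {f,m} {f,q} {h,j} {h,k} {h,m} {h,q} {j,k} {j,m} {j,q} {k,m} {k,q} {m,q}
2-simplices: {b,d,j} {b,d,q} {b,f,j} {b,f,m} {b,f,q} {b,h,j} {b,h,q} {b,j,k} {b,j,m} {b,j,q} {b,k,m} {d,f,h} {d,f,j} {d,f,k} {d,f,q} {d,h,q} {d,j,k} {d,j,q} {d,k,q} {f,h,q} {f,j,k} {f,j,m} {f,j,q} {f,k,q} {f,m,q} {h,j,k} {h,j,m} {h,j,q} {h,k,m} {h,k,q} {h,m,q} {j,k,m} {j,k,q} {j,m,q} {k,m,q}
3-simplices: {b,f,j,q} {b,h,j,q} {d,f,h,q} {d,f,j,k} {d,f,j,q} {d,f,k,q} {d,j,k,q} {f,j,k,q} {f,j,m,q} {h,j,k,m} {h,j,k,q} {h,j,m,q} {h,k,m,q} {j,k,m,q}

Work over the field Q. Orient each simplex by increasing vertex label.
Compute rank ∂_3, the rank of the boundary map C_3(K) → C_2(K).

n_0=8 n_1=27 n_2=35 n_3=14  [Q]
∂1: piv[bd,bf,bh,bj,bk,bm,bq] rk=7  ker:df,dh,dj,dk,dq,fh,fj,fk,fm,fq,hj,hk,hm,hq,jk,jm,jq,km,kq,mq
∂2: piv[bdj,bdq,bfj,bfm,bfq,bhj,bhq,bjk,bjm,bjq,bkm,dfh,dfj,dfk,dhq,djk,dkq,fmq,hjk,hjm] rk=20  ker:dfq,djq,fhq,fjk,fjm,fjq,fkq,hjq,hkm,hkq,hmq,jkm,jkq,jmq,kmq
∂3: piv[bfjq,bhjq,dfhq,dfjk,dfjq,dfkq,djkq,fjmq,hjkm,hjkq,hjmq,hkmq] rk=12  ker:fjkq,jkmq
rk∂_3=12

rank∂_3=12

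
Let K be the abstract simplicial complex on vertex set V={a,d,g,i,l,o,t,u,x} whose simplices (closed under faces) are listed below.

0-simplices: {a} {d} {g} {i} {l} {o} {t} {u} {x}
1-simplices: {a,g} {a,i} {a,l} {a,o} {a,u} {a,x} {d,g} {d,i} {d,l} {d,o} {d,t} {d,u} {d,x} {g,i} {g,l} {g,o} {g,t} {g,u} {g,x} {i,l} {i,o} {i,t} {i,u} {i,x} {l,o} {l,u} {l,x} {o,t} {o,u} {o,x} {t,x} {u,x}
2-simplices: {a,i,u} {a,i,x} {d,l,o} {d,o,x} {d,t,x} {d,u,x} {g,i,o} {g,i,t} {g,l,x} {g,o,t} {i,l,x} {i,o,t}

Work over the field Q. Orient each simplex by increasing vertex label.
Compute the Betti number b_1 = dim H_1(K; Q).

n_0=9 n_1=32 n_2=12  [Q]
∂1: piv[ag,ai,al,ao,au,ax,dg,dt] rk=8  ker:di,dl,do,du,dx,gi,gl,go,gt,gu,gx,il,io,it,iu,ix,lo,lu,lx,ot,ou,ox,tx,ux
∂2: piv[aiu,aix,dlo,dox,dtx,dux,gio,git,glx,got,ilx] rk=11  ker:iot
b_1=(32−8)−11=13

b_1=13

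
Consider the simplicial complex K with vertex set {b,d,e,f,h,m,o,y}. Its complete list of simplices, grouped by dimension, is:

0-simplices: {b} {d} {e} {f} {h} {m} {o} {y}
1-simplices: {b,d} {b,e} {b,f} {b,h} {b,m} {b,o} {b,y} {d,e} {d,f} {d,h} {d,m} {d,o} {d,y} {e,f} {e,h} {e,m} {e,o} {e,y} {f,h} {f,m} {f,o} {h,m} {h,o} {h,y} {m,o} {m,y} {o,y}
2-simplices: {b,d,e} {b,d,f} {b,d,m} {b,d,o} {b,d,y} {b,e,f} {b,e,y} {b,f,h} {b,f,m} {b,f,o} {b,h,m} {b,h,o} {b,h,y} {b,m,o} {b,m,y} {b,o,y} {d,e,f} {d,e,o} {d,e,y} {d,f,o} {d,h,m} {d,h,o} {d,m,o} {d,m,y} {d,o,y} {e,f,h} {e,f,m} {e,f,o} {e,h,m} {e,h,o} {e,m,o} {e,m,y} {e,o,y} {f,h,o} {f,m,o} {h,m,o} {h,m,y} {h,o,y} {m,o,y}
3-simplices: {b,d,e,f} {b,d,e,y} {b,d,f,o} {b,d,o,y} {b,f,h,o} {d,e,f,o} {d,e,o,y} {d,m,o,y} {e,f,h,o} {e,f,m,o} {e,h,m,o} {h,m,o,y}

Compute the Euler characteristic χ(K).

n_0=8 n_1=27 n_2=39 n_3=12
χ=+8−27+39−12=8

χ(K)=8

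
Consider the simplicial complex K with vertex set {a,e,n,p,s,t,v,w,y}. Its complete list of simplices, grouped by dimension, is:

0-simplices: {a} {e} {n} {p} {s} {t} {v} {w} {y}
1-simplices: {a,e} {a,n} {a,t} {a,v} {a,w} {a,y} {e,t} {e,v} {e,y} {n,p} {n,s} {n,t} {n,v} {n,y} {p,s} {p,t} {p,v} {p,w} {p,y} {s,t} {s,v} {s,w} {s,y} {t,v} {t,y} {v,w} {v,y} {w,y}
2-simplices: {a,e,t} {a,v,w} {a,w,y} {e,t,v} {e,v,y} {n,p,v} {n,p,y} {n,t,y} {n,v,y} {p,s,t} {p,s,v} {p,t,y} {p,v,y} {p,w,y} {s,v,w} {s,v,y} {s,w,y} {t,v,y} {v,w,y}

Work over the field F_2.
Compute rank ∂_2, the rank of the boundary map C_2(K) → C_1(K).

rank∂_2=17

n_0=9 n_1=28 n_2=19  [Z2]
∂1: piv[ae,an,at,av,aw,ay,np,ns] rk=8  ker:et,ev,ey,nt,nv,ny,ps,pt,pv,pw,py,st,sv,sw,sy,tv,ty,vw,vy,wy
∂2: piv[aet,avw,awy,etv,evy,npv,npy,nty,nvy,pst,psv,pty,pwy,svw,svy,swy,tvy] rk=17  ker:pvy,vwy
rk∂_2=17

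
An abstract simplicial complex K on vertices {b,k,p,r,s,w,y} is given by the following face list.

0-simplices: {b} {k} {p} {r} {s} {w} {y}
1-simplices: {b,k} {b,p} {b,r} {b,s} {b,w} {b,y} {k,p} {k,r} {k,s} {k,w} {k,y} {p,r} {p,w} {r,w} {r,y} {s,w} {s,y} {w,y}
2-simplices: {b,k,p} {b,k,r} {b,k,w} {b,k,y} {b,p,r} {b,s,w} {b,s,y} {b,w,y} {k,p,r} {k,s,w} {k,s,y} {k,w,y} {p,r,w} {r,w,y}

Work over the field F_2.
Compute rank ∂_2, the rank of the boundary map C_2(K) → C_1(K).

rank∂_2=11

n_0=7 n_1=18 n_2=14  [Z2]
∂1: piv[bk,bp,br,bs,bw,by] rk=6  ker:kp,kr,ks,kw,ky,pr,pw,rw,ry,sw,sy,wy
∂2: piv[bkp,bkr,bkw,bky,bpr,bsw,bsy,bwy,ksw,prw,rwy] rk=11  ker:kpr,ksy,kwy
rk∂_2=11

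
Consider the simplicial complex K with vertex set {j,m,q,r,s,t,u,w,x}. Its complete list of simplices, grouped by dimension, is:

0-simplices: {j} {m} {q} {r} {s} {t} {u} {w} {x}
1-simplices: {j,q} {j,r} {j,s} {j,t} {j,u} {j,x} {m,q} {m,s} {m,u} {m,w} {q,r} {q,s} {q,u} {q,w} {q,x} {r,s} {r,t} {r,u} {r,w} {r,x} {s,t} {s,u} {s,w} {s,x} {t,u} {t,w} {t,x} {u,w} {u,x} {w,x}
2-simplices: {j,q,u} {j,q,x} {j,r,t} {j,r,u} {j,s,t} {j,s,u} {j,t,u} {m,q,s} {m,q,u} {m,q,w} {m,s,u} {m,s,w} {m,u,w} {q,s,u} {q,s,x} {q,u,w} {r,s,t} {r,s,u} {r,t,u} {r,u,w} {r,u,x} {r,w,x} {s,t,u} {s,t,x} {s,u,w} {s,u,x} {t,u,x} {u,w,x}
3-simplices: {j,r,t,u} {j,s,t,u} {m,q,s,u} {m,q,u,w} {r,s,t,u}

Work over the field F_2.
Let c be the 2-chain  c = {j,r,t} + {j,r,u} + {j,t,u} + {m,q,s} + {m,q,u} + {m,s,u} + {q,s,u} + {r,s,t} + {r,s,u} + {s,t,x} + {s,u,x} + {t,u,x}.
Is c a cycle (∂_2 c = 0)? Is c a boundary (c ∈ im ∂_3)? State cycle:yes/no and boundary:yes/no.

n_0=9 n_1=30 n_2=28 n_3=5  [Z2]
∂1: piv[jq,jr,js,jt,ju,jx,mq,mw] rk=8  ker:ms,mu,qr,qs,qu,qw,qx,rs,rt,ru,rw,rx,st,su,sw,sx,tu,tw,tx,uw,ux,wx
∂2: piv[jqu,jqx,jrt,jru,jst,jsu,jtu,mqs,mqu,mqw,msu,msw,muw,qsx,rst,ruw,rux,rwx,stx,sux] rk=20  ker:qsu,quw,rsu,rtu,stu,suw,tux,uwx
∂3: piv[jrtu,jstu,mqsu,mquw,rstu] rk=5
∂2c = 0
c vs im∂3: residual ≠ 0 ⇒ not boundary

cycle:yes boundary:no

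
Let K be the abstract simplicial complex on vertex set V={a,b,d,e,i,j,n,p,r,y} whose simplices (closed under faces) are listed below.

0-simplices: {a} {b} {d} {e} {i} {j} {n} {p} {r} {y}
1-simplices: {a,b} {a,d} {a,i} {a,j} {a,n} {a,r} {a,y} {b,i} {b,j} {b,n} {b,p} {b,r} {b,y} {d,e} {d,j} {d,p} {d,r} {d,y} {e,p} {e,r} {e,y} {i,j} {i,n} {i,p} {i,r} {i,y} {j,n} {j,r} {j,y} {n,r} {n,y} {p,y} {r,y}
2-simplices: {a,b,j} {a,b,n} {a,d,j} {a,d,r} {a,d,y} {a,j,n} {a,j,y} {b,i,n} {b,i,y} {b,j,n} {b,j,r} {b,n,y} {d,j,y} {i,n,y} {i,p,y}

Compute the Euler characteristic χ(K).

n_0=10 n_1=33 n_2=15
χ=+10−33+15=-8

χ(K)=-8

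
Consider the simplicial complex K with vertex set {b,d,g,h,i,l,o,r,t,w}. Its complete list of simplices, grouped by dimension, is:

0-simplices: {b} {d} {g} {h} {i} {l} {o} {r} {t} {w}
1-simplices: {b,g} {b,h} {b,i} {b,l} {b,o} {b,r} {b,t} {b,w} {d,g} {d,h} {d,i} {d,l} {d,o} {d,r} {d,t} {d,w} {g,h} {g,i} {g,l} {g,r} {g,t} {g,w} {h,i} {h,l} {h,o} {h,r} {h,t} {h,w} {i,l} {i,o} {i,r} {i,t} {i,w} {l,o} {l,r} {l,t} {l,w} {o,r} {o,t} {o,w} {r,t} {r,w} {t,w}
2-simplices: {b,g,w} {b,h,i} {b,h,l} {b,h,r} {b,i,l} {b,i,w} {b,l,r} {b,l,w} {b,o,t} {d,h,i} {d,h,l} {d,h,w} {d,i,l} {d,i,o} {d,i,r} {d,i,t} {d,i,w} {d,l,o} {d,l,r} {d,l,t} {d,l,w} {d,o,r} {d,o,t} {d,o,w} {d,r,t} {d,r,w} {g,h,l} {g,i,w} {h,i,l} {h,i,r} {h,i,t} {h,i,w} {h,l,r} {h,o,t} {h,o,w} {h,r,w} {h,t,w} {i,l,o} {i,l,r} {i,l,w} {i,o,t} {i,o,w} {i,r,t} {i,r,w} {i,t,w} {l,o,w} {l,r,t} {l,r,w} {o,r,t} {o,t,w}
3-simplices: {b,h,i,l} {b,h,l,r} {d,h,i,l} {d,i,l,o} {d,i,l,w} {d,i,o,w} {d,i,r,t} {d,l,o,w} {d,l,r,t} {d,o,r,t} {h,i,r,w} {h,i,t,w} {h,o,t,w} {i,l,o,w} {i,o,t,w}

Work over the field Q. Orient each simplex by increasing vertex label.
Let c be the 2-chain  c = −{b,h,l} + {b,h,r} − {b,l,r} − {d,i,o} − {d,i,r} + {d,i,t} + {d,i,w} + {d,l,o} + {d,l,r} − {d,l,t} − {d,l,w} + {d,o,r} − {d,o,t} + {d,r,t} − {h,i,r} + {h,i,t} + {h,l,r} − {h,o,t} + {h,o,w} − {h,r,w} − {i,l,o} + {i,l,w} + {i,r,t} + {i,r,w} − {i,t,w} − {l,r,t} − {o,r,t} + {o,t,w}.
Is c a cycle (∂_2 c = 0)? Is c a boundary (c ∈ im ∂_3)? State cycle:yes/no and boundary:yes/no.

cycle:yes boundary:yes

n_0=10 n_1=43 n_2=50 n_3=15  [Q]
∂1: piv[bg,bh,bi,bl,bo,br,bt,bw,dg] rk=9  ker:dh,di,dl,do,dr,dt,dw,gh,gi,gl,gr,gt,gw,hi,hl,ho,hr,ht,hw,il,io,ir,it,iw,lo,lr,lt,lw,or,ot,ow,rt,rw,tw
∂2: piv[bgw,bhi,bhl,bhr,bil,biw,blr,blw,bot,dhi,dhl,dhw,dio,dir,dit,diw,dlo,dlr,dlt,dor,dot,dow,drt,drw,ghl,giw,hit,hot,htw] rk=29  ker:dil,dlw,hil,hir,hiw,hlr,how,hrw,ilo,ilr,ilw,iot,iow,irt,irw,itw,low,lrt,lrw,ort,otw
∂3: piv[bhil,bhlr,dhil,dilo,dilw,diow,dirt,dlow,dlrt,dort,hirw,hitw,hotw,iotw] rk=14  ker:ilow
∂2c = 0
c vs im∂3: reduces to 0 ⇒ boundary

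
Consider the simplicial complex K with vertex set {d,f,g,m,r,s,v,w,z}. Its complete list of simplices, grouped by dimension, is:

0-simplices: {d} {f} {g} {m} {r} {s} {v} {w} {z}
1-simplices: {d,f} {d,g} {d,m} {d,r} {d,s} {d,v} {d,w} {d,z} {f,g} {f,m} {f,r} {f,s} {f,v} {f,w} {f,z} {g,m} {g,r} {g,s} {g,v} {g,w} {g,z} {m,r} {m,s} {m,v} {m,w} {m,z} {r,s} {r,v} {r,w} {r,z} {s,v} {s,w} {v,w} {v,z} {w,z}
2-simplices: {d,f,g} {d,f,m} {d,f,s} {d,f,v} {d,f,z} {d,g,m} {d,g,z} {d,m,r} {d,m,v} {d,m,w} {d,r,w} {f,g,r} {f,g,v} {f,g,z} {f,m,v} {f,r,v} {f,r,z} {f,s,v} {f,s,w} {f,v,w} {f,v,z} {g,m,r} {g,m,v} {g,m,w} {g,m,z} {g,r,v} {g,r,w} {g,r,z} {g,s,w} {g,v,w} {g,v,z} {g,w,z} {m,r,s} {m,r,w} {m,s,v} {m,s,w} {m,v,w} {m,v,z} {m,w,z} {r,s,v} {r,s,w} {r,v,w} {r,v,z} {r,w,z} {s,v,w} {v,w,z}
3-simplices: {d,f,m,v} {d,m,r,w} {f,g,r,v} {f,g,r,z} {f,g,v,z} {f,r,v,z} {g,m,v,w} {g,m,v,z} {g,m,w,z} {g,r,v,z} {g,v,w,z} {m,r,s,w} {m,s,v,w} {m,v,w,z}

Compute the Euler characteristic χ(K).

χ(K)=6

n_0=9 n_1=35 n_2=46 n_3=14
χ=+9−35+46−14=6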